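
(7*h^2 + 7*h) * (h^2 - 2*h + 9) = 7*h^4 - 7*h^3 + 49*h^2 + 63*h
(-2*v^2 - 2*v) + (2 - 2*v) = -2*v^2 - 4*v + 2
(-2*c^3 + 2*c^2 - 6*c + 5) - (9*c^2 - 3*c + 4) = -2*c^3 - 7*c^2 - 3*c + 1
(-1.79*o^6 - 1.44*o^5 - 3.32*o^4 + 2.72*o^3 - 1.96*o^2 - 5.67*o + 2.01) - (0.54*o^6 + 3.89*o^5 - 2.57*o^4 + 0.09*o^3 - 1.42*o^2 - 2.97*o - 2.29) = -2.33*o^6 - 5.33*o^5 - 0.75*o^4 + 2.63*o^3 - 0.54*o^2 - 2.7*o + 4.3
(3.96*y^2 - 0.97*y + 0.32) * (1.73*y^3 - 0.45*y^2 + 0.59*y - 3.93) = 6.8508*y^5 - 3.4601*y^4 + 3.3265*y^3 - 16.2791*y^2 + 4.0009*y - 1.2576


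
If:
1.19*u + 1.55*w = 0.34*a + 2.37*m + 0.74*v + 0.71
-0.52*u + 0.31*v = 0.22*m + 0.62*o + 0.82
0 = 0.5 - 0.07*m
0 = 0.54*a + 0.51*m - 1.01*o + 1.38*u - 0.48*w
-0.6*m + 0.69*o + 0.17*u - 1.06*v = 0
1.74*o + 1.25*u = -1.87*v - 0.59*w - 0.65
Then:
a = 45.17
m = 7.14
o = 2.04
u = -9.57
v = -4.25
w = 26.61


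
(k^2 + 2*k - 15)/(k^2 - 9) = (k + 5)/(k + 3)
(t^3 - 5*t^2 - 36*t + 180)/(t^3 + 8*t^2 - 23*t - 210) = (t - 6)/(t + 7)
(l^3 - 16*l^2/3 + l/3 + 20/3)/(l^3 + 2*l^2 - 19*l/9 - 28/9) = 3*(l - 5)/(3*l + 7)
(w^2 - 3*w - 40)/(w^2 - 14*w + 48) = (w + 5)/(w - 6)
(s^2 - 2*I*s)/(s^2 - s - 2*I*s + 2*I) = s/(s - 1)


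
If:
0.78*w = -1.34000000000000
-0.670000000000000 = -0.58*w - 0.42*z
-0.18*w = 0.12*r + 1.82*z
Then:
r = -57.60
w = -1.72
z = 3.97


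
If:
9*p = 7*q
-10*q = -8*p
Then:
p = 0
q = 0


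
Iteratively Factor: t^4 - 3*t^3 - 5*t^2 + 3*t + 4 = (t + 1)*(t^3 - 4*t^2 - t + 4) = (t - 1)*(t + 1)*(t^2 - 3*t - 4) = (t - 1)*(t + 1)^2*(t - 4)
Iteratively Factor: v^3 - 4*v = (v + 2)*(v^2 - 2*v) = (v - 2)*(v + 2)*(v)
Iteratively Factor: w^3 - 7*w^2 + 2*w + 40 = (w - 4)*(w^2 - 3*w - 10) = (w - 4)*(w + 2)*(w - 5)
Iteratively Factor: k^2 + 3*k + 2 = (k + 1)*(k + 2)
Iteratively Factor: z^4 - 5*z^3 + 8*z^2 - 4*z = (z - 2)*(z^3 - 3*z^2 + 2*z) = z*(z - 2)*(z^2 - 3*z + 2) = z*(z - 2)^2*(z - 1)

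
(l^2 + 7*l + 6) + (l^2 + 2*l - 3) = 2*l^2 + 9*l + 3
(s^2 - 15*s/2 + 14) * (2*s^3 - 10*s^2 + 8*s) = 2*s^5 - 25*s^4 + 111*s^3 - 200*s^2 + 112*s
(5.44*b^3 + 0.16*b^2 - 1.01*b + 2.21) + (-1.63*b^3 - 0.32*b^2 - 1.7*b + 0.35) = 3.81*b^3 - 0.16*b^2 - 2.71*b + 2.56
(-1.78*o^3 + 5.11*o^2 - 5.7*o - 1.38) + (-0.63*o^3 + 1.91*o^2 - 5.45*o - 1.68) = -2.41*o^3 + 7.02*o^2 - 11.15*o - 3.06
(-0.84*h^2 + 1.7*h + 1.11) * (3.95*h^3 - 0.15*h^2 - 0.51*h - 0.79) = -3.318*h^5 + 6.841*h^4 + 4.5579*h^3 - 0.3699*h^2 - 1.9091*h - 0.8769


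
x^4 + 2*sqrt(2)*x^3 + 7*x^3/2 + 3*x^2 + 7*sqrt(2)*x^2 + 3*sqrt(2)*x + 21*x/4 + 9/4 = (x + 1/2)*(x + 3)*(x + sqrt(2)/2)*(x + 3*sqrt(2)/2)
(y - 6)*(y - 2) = y^2 - 8*y + 12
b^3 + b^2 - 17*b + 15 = (b - 3)*(b - 1)*(b + 5)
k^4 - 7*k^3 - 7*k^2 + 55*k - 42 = (k - 7)*(k - 2)*(k - 1)*(k + 3)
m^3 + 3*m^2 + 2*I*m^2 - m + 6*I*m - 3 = (m + 3)*(m + I)^2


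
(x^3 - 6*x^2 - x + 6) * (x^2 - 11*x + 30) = x^5 - 17*x^4 + 95*x^3 - 163*x^2 - 96*x + 180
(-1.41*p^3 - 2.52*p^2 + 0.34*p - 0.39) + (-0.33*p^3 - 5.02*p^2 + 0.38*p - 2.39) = -1.74*p^3 - 7.54*p^2 + 0.72*p - 2.78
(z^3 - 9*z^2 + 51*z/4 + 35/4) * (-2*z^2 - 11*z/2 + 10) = -2*z^5 + 25*z^4/2 + 34*z^3 - 1421*z^2/8 + 635*z/8 + 175/2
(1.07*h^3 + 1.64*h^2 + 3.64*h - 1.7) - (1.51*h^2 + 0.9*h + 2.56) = 1.07*h^3 + 0.13*h^2 + 2.74*h - 4.26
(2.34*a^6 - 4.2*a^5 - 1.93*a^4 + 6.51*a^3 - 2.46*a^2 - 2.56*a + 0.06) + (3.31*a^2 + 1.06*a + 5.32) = 2.34*a^6 - 4.2*a^5 - 1.93*a^4 + 6.51*a^3 + 0.85*a^2 - 1.5*a + 5.38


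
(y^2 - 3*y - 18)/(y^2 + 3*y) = (y - 6)/y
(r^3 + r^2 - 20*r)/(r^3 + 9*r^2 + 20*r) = (r - 4)/(r + 4)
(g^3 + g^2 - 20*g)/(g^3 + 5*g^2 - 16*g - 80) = g/(g + 4)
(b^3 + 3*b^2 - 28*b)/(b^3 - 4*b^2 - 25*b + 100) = b*(b + 7)/(b^2 - 25)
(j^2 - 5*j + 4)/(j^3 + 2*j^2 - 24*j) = (j - 1)/(j*(j + 6))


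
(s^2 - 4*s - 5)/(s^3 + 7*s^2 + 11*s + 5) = (s - 5)/(s^2 + 6*s + 5)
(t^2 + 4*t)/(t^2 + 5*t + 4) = t/(t + 1)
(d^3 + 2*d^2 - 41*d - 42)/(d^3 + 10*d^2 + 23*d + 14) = (d - 6)/(d + 2)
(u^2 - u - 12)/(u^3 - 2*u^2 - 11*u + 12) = 1/(u - 1)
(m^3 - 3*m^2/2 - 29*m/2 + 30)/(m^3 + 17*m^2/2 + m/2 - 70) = (m - 3)/(m + 7)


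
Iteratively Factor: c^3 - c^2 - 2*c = (c)*(c^2 - c - 2) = c*(c + 1)*(c - 2)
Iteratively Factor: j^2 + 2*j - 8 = (j - 2)*(j + 4)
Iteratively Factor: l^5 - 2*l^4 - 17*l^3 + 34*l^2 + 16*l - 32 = (l - 1)*(l^4 - l^3 - 18*l^2 + 16*l + 32) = (l - 2)*(l - 1)*(l^3 + l^2 - 16*l - 16) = (l - 2)*(l - 1)*(l + 4)*(l^2 - 3*l - 4) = (l - 2)*(l - 1)*(l + 1)*(l + 4)*(l - 4)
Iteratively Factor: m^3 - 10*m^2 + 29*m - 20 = (m - 4)*(m^2 - 6*m + 5) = (m - 4)*(m - 1)*(m - 5)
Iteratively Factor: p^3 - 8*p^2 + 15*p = (p)*(p^2 - 8*p + 15) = p*(p - 5)*(p - 3)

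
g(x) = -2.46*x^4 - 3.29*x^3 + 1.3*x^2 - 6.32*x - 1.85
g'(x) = -9.84*x^3 - 9.87*x^2 + 2.6*x - 6.32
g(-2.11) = -0.58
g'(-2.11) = 36.69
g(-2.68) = -39.15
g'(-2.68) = 105.23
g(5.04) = -2009.17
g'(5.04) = -1503.69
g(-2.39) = -14.67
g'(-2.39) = 65.42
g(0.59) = -6.10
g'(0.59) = -10.24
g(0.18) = -2.97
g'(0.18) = -6.23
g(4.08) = -911.12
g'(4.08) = -828.32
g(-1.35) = 8.97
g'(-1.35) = -3.61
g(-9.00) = -13581.32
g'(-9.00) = 6344.17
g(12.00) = -56586.17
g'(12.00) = -18399.92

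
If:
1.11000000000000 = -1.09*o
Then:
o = -1.02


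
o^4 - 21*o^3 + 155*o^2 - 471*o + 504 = (o - 8)*(o - 7)*(o - 3)^2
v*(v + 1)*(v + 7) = v^3 + 8*v^2 + 7*v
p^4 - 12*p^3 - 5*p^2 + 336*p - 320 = (p - 8)^2*(p - 1)*(p + 5)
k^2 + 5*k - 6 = (k - 1)*(k + 6)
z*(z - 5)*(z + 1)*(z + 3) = z^4 - z^3 - 17*z^2 - 15*z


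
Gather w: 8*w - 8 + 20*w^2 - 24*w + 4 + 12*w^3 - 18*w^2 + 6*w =12*w^3 + 2*w^2 - 10*w - 4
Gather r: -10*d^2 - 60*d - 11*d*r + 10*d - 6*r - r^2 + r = -10*d^2 - 50*d - r^2 + r*(-11*d - 5)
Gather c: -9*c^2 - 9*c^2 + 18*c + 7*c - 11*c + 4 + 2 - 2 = -18*c^2 + 14*c + 4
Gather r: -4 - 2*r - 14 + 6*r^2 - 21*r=6*r^2 - 23*r - 18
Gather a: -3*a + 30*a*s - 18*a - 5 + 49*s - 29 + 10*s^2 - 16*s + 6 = a*(30*s - 21) + 10*s^2 + 33*s - 28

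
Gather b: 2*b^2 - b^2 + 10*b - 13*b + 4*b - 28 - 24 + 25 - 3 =b^2 + b - 30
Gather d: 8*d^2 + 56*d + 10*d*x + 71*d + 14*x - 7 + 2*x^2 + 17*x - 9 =8*d^2 + d*(10*x + 127) + 2*x^2 + 31*x - 16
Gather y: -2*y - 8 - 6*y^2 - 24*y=-6*y^2 - 26*y - 8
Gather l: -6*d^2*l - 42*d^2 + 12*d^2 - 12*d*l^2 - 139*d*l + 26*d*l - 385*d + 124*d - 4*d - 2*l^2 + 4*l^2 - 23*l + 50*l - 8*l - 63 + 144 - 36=-30*d^2 - 265*d + l^2*(2 - 12*d) + l*(-6*d^2 - 113*d + 19) + 45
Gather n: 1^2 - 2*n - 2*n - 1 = -4*n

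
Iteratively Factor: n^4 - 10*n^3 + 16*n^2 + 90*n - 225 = (n - 5)*(n^3 - 5*n^2 - 9*n + 45) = (n - 5)*(n - 3)*(n^2 - 2*n - 15) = (n - 5)*(n - 3)*(n + 3)*(n - 5)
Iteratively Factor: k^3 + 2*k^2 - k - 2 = (k - 1)*(k^2 + 3*k + 2) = (k - 1)*(k + 2)*(k + 1)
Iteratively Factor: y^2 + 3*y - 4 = (y - 1)*(y + 4)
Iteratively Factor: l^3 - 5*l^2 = (l)*(l^2 - 5*l) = l*(l - 5)*(l)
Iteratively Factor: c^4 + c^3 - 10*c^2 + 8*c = (c - 1)*(c^3 + 2*c^2 - 8*c) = (c - 1)*(c + 4)*(c^2 - 2*c) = (c - 2)*(c - 1)*(c + 4)*(c)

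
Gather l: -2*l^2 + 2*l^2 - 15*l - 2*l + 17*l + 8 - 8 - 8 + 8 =0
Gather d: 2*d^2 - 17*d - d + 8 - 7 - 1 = 2*d^2 - 18*d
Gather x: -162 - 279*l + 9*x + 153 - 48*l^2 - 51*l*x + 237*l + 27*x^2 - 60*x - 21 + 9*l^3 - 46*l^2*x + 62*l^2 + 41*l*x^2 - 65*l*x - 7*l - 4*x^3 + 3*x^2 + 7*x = 9*l^3 + 14*l^2 - 49*l - 4*x^3 + x^2*(41*l + 30) + x*(-46*l^2 - 116*l - 44) - 30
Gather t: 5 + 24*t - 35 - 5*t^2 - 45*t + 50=-5*t^2 - 21*t + 20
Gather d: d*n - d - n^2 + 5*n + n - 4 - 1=d*(n - 1) - n^2 + 6*n - 5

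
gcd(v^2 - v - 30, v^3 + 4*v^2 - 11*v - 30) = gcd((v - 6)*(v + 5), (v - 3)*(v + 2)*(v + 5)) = v + 5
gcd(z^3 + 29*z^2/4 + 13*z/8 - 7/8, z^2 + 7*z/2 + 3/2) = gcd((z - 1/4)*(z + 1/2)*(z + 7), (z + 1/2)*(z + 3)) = z + 1/2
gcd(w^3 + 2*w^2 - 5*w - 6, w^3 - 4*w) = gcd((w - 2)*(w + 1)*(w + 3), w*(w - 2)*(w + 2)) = w - 2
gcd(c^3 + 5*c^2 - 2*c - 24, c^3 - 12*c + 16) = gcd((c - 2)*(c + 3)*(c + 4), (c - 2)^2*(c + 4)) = c^2 + 2*c - 8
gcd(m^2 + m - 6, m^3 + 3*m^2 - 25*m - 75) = m + 3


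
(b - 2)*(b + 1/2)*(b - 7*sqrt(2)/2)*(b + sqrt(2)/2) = b^4 - 3*sqrt(2)*b^3 - 3*b^3/2 - 9*b^2/2 + 9*sqrt(2)*b^2/2 + 3*sqrt(2)*b + 21*b/4 + 7/2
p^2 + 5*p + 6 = (p + 2)*(p + 3)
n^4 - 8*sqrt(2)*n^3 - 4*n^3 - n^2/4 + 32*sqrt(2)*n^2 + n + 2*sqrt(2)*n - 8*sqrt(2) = (n - 4)*(n - 1/2)*(n + 1/2)*(n - 8*sqrt(2))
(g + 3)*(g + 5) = g^2 + 8*g + 15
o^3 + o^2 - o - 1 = (o - 1)*(o + 1)^2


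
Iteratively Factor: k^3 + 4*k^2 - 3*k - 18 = (k + 3)*(k^2 + k - 6) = (k + 3)^2*(k - 2)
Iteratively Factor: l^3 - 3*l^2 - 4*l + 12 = (l - 2)*(l^2 - l - 6) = (l - 2)*(l + 2)*(l - 3)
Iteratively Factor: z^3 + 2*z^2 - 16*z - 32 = (z + 2)*(z^2 - 16) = (z + 2)*(z + 4)*(z - 4)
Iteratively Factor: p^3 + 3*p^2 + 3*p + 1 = (p + 1)*(p^2 + 2*p + 1) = (p + 1)^2*(p + 1)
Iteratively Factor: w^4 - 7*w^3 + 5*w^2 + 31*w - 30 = (w - 5)*(w^3 - 2*w^2 - 5*w + 6) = (w - 5)*(w - 3)*(w^2 + w - 2) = (w - 5)*(w - 3)*(w + 2)*(w - 1)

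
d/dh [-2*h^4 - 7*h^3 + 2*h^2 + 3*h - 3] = -8*h^3 - 21*h^2 + 4*h + 3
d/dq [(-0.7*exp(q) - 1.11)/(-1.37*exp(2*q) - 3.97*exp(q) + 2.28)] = (-(0.7*exp(q) + 1.11)*(2.74*exp(q) + 3.97) + 0.959*exp(2*q) + 2.779*exp(q) - 1.596)*exp(q)/(1.37*exp(2*q) + 3.97*exp(q) - 2.28)^2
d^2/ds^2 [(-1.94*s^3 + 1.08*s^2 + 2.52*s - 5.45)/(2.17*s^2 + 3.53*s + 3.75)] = (2.8421709430404e-14*s^5 + 2.8421709430404e-14*s^4 - 9.58775199999992*s^3 - 360.79653*s^2 - 537.21177*s - 83.46706)/(10.218313*s^6 + 49.867251*s^5 + 134.095584*s^4 + 216.339227*s^3 + 231.732*s^2 + 148.921875*s + 52.734375)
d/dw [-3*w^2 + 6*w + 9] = 6 - 6*w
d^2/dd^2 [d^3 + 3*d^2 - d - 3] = 6*d + 6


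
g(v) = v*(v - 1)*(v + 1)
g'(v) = v*(v - 1) + v*(v + 1) + (v - 1)*(v + 1)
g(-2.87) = -20.77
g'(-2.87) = 23.71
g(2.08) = 6.92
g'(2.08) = 11.98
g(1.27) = 0.78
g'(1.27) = 3.84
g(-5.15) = -131.44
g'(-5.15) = 78.57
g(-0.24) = 0.23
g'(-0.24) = -0.83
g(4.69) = 98.47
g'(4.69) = 64.99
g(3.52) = 40.09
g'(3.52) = 36.17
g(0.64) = -0.38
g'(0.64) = 0.23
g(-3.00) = -24.00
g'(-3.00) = 26.00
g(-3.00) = -24.00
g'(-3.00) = 26.00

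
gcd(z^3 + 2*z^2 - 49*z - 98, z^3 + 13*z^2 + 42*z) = z + 7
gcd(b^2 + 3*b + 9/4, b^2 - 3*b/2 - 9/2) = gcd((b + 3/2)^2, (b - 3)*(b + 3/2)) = b + 3/2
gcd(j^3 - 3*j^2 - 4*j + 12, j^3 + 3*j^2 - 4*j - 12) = j^2 - 4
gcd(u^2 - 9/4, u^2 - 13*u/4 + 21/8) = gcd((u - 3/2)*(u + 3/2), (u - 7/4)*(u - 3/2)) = u - 3/2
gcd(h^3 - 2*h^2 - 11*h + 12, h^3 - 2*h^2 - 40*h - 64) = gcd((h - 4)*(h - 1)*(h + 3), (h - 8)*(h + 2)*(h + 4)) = 1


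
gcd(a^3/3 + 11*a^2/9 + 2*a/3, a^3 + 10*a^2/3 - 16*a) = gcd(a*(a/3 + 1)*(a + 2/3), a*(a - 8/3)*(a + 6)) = a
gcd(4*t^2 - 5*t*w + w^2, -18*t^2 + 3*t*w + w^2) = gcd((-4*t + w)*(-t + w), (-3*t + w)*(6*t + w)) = 1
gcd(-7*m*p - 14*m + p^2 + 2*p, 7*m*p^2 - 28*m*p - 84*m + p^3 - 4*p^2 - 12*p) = p + 2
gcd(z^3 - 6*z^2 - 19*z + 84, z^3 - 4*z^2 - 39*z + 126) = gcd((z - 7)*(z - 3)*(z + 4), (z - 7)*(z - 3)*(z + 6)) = z^2 - 10*z + 21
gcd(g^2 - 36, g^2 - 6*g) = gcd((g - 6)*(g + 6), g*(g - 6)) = g - 6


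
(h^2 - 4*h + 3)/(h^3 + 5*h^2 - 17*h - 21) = (h - 1)/(h^2 + 8*h + 7)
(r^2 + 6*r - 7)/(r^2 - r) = (r + 7)/r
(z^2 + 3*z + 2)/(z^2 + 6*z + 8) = (z + 1)/(z + 4)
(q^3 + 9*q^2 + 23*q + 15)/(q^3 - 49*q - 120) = (q + 1)/(q - 8)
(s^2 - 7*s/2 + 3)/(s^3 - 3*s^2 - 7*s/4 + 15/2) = 2*(2*s - 3)/(4*s^2 - 4*s - 15)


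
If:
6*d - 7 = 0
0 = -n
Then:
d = 7/6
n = 0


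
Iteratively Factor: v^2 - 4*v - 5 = (v - 5)*(v + 1)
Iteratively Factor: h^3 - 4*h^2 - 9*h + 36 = (h - 4)*(h^2 - 9) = (h - 4)*(h - 3)*(h + 3)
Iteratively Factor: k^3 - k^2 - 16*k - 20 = (k - 5)*(k^2 + 4*k + 4) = (k - 5)*(k + 2)*(k + 2)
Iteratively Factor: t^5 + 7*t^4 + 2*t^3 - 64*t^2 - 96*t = (t + 4)*(t^4 + 3*t^3 - 10*t^2 - 24*t) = (t + 2)*(t + 4)*(t^3 + t^2 - 12*t) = (t - 3)*(t + 2)*(t + 4)*(t^2 + 4*t) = (t - 3)*(t + 2)*(t + 4)^2*(t)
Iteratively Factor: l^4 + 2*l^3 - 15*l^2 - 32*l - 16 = (l + 4)*(l^3 - 2*l^2 - 7*l - 4) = (l + 1)*(l + 4)*(l^2 - 3*l - 4) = (l - 4)*(l + 1)*(l + 4)*(l + 1)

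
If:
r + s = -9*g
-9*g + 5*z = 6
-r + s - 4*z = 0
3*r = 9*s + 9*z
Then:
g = -11/9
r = 15/2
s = 7/2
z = -1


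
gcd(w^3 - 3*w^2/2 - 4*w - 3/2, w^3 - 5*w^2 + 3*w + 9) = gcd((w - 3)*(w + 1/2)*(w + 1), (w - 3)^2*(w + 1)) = w^2 - 2*w - 3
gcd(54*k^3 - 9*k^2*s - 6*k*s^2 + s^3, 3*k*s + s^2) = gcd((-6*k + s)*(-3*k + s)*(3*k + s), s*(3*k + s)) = 3*k + s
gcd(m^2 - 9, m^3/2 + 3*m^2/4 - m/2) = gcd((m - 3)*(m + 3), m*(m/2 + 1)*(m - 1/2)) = 1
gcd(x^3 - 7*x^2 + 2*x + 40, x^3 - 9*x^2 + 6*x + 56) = x^2 - 2*x - 8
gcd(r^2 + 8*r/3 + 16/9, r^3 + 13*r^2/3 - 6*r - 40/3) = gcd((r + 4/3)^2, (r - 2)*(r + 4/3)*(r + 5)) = r + 4/3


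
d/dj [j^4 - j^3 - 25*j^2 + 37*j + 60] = 4*j^3 - 3*j^2 - 50*j + 37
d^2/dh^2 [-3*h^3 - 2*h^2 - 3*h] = -18*h - 4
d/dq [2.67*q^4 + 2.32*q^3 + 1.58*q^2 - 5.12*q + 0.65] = 10.68*q^3 + 6.96*q^2 + 3.16*q - 5.12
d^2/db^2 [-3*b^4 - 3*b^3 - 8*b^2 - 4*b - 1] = -36*b^2 - 18*b - 16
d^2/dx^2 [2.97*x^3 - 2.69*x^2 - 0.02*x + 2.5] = 17.82*x - 5.38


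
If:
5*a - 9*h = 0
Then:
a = 9*h/5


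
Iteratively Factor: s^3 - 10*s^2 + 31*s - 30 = (s - 2)*(s^2 - 8*s + 15) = (s - 3)*(s - 2)*(s - 5)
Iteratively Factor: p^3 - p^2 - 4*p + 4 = (p + 2)*(p^2 - 3*p + 2) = (p - 1)*(p + 2)*(p - 2)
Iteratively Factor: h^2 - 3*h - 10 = (h + 2)*(h - 5)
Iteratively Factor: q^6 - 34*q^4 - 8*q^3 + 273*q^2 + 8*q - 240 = (q + 4)*(q^5 - 4*q^4 - 18*q^3 + 64*q^2 + 17*q - 60) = (q + 1)*(q + 4)*(q^4 - 5*q^3 - 13*q^2 + 77*q - 60) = (q - 3)*(q + 1)*(q + 4)*(q^3 - 2*q^2 - 19*q + 20) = (q - 3)*(q + 1)*(q + 4)^2*(q^2 - 6*q + 5) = (q - 5)*(q - 3)*(q + 1)*(q + 4)^2*(q - 1)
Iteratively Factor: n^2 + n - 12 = (n - 3)*(n + 4)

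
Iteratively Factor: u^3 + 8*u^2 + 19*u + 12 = (u + 1)*(u^2 + 7*u + 12) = (u + 1)*(u + 3)*(u + 4)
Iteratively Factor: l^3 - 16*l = (l - 4)*(l^2 + 4*l) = (l - 4)*(l + 4)*(l)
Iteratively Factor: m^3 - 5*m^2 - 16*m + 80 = (m - 4)*(m^2 - m - 20) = (m - 4)*(m + 4)*(m - 5)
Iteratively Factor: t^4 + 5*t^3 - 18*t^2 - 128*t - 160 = (t + 4)*(t^3 + t^2 - 22*t - 40) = (t + 2)*(t + 4)*(t^2 - t - 20) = (t - 5)*(t + 2)*(t + 4)*(t + 4)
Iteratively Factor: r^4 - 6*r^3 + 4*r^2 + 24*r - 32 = (r - 4)*(r^3 - 2*r^2 - 4*r + 8) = (r - 4)*(r + 2)*(r^2 - 4*r + 4) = (r - 4)*(r - 2)*(r + 2)*(r - 2)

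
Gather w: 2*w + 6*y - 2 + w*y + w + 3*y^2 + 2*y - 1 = w*(y + 3) + 3*y^2 + 8*y - 3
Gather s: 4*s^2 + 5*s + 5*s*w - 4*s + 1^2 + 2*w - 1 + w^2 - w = 4*s^2 + s*(5*w + 1) + w^2 + w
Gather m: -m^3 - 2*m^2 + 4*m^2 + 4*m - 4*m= -m^3 + 2*m^2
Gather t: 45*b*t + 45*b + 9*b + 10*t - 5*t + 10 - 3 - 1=54*b + t*(45*b + 5) + 6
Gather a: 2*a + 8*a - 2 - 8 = 10*a - 10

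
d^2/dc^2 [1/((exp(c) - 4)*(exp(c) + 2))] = (4*exp(3*c) - 6*exp(2*c) + 36*exp(c) - 16)*exp(c)/(exp(6*c) - 6*exp(5*c) - 12*exp(4*c) + 88*exp(3*c) + 96*exp(2*c) - 384*exp(c) - 512)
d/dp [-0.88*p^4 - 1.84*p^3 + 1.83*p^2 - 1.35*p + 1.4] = -3.52*p^3 - 5.52*p^2 + 3.66*p - 1.35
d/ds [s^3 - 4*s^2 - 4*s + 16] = 3*s^2 - 8*s - 4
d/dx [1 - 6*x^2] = -12*x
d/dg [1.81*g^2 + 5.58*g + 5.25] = 3.62*g + 5.58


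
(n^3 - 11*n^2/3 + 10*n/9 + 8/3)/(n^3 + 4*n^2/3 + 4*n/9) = (3*n^2 - 13*n + 12)/(n*(3*n + 2))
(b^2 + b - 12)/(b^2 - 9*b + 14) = (b^2 + b - 12)/(b^2 - 9*b + 14)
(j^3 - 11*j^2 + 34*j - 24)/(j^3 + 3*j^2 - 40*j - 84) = (j^2 - 5*j + 4)/(j^2 + 9*j + 14)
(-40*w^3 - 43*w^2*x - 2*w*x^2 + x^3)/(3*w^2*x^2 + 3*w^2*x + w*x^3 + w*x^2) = (-40*w^3 - 43*w^2*x - 2*w*x^2 + x^3)/(w*x*(3*w*x + 3*w + x^2 + x))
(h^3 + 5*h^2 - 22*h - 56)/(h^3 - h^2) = (h^3 + 5*h^2 - 22*h - 56)/(h^2*(h - 1))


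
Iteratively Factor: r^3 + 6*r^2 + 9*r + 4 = (r + 1)*(r^2 + 5*r + 4) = (r + 1)^2*(r + 4)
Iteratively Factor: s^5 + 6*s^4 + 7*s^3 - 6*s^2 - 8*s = (s)*(s^4 + 6*s^3 + 7*s^2 - 6*s - 8) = s*(s + 2)*(s^3 + 4*s^2 - s - 4) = s*(s - 1)*(s + 2)*(s^2 + 5*s + 4) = s*(s - 1)*(s + 2)*(s + 4)*(s + 1)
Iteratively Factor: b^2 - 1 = (b - 1)*(b + 1)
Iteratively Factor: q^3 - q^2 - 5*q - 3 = (q - 3)*(q^2 + 2*q + 1) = (q - 3)*(q + 1)*(q + 1)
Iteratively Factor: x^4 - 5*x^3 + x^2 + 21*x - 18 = (x - 3)*(x^3 - 2*x^2 - 5*x + 6) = (x - 3)*(x + 2)*(x^2 - 4*x + 3) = (x - 3)*(x - 1)*(x + 2)*(x - 3)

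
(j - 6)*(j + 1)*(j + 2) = j^3 - 3*j^2 - 16*j - 12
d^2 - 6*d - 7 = (d - 7)*(d + 1)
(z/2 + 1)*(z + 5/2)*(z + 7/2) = z^3/2 + 4*z^2 + 83*z/8 + 35/4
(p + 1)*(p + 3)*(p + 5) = p^3 + 9*p^2 + 23*p + 15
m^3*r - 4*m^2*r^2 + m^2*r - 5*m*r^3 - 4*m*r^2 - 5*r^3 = (m - 5*r)*(m + r)*(m*r + r)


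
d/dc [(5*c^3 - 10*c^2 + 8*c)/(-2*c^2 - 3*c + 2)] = 2*(-5*c^4 - 15*c^3 + 38*c^2 - 20*c + 8)/(4*c^4 + 12*c^3 + c^2 - 12*c + 4)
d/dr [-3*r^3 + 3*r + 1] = 3 - 9*r^2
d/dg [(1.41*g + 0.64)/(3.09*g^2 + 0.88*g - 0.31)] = (4.3569*g^2 + 1.2408*g - (1.41*g + 0.64)*(6.18*g + 0.88) - 0.4371)/(3.09*g^2 + 0.88*g - 0.31)^2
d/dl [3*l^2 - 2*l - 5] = 6*l - 2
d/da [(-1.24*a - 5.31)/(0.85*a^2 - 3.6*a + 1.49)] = (1.054*a^2 + 9.027*a - 20.9636)/(0.7225*a^4 - 6.12*a^3 + 15.493*a^2 - 10.728*a + 2.2201)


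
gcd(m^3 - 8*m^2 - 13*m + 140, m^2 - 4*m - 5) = m - 5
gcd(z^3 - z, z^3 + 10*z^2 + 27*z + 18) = z + 1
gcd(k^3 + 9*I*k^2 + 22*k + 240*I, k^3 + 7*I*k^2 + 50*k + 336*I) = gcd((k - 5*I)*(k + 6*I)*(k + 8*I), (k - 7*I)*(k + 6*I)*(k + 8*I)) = k^2 + 14*I*k - 48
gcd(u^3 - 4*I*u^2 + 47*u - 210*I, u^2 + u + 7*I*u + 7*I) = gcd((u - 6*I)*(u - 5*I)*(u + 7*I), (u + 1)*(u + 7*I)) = u + 7*I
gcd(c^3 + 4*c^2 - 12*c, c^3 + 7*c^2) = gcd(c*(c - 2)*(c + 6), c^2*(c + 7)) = c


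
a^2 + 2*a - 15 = (a - 3)*(a + 5)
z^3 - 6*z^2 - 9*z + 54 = (z - 6)*(z - 3)*(z + 3)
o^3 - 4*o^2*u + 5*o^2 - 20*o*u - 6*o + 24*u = (o - 1)*(o + 6)*(o - 4*u)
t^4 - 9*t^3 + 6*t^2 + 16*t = t*(t - 8)*(t - 2)*(t + 1)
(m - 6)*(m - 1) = m^2 - 7*m + 6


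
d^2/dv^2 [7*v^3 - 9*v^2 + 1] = 42*v - 18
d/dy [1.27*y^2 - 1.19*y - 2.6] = 2.54*y - 1.19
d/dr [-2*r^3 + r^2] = 2*r*(1 - 3*r)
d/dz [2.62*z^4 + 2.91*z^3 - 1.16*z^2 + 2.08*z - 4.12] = 10.48*z^3 + 8.73*z^2 - 2.32*z + 2.08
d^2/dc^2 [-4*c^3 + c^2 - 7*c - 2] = 2 - 24*c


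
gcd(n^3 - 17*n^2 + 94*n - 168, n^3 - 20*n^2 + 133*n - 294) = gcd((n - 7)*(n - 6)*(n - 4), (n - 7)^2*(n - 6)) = n^2 - 13*n + 42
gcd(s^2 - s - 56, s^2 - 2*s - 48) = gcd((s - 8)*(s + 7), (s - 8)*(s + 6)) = s - 8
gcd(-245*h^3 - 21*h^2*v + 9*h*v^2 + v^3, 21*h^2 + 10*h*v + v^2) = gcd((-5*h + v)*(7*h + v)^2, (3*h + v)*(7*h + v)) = 7*h + v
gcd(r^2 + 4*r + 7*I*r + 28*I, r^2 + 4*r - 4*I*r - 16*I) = r + 4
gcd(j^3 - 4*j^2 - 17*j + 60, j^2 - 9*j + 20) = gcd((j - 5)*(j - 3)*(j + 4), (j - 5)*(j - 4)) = j - 5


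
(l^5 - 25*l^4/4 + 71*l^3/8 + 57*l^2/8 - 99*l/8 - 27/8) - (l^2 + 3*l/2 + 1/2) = l^5 - 25*l^4/4 + 71*l^3/8 + 49*l^2/8 - 111*l/8 - 31/8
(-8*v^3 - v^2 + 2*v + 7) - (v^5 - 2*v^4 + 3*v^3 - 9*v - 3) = -v^5 + 2*v^4 - 11*v^3 - v^2 + 11*v + 10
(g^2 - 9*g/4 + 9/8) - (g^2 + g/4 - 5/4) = 19/8 - 5*g/2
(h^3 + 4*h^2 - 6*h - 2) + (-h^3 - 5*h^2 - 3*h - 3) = -h^2 - 9*h - 5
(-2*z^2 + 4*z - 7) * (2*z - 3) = -4*z^3 + 14*z^2 - 26*z + 21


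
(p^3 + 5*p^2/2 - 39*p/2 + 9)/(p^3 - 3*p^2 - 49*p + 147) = (p^2 + 11*p/2 - 3)/(p^2 - 49)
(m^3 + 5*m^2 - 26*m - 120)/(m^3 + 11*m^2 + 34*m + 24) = (m - 5)/(m + 1)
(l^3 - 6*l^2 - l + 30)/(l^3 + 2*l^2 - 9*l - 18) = (l - 5)/(l + 3)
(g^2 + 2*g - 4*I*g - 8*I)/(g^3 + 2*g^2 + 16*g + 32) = 1/(g + 4*I)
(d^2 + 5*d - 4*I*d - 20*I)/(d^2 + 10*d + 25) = (d - 4*I)/(d + 5)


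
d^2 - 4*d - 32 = (d - 8)*(d + 4)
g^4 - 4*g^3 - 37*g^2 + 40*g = g*(g - 8)*(g - 1)*(g + 5)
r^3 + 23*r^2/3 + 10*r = r*(r + 5/3)*(r + 6)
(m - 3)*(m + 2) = m^2 - m - 6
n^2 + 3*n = n*(n + 3)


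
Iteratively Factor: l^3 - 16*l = (l)*(l^2 - 16) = l*(l - 4)*(l + 4)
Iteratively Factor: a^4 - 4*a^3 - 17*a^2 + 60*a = (a - 5)*(a^3 + a^2 - 12*a) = (a - 5)*(a - 3)*(a^2 + 4*a) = a*(a - 5)*(a - 3)*(a + 4)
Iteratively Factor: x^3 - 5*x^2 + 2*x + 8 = (x - 4)*(x^2 - x - 2) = (x - 4)*(x + 1)*(x - 2)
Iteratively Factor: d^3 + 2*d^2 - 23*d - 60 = (d + 3)*(d^2 - d - 20) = (d - 5)*(d + 3)*(d + 4)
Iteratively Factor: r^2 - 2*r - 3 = (r - 3)*(r + 1)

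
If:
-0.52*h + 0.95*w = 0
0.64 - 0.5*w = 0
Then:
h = 2.34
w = 1.28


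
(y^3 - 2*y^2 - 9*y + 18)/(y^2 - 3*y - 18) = (y^2 - 5*y + 6)/(y - 6)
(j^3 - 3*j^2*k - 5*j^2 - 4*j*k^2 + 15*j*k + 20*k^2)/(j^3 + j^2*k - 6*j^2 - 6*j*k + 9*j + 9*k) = (j^2 - 4*j*k - 5*j + 20*k)/(j^2 - 6*j + 9)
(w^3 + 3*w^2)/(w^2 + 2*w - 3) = w^2/(w - 1)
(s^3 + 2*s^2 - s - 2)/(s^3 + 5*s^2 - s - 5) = (s + 2)/(s + 5)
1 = 1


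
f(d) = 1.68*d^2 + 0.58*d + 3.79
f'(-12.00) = -39.74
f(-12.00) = 238.75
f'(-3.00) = -9.50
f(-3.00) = 17.17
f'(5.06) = 17.58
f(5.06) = 49.74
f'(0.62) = 2.66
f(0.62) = 4.80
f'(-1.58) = -4.73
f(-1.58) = 7.07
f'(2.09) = 7.60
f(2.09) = 12.34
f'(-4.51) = -14.57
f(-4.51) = 35.35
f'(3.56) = 12.54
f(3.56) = 27.15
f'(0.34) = 1.72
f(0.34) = 4.18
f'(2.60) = 9.32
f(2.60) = 16.65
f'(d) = 3.36*d + 0.58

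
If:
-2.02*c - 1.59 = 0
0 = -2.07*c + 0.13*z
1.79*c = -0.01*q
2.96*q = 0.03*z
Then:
No Solution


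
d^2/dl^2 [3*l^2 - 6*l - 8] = 6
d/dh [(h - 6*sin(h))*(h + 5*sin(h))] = -h*cos(h) + 2*h - sin(h) - 30*sin(2*h)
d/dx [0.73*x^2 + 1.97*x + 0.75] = 1.46*x + 1.97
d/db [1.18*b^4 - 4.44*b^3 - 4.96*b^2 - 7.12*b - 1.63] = 4.72*b^3 - 13.32*b^2 - 9.92*b - 7.12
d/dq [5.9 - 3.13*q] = -3.13000000000000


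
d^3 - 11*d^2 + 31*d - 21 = (d - 7)*(d - 3)*(d - 1)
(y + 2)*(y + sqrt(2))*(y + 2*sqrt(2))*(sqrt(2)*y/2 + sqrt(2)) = sqrt(2)*y^4/2 + 2*sqrt(2)*y^3 + 3*y^3 + 4*sqrt(2)*y^2 + 12*y^2 + 8*sqrt(2)*y + 12*y + 8*sqrt(2)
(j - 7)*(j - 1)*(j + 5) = j^3 - 3*j^2 - 33*j + 35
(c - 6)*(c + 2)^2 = c^3 - 2*c^2 - 20*c - 24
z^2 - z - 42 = (z - 7)*(z + 6)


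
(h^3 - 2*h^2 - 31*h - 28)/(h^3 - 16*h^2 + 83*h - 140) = (h^2 + 5*h + 4)/(h^2 - 9*h + 20)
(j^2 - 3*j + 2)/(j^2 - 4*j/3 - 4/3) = 3*(j - 1)/(3*j + 2)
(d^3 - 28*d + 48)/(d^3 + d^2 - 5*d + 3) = (d^3 - 28*d + 48)/(d^3 + d^2 - 5*d + 3)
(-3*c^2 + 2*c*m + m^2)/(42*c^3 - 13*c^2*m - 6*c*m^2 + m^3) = (-c + m)/(14*c^2 - 9*c*m + m^2)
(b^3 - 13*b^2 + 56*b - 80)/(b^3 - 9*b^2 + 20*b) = (b - 4)/b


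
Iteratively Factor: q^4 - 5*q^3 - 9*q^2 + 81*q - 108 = (q - 3)*(q^3 - 2*q^2 - 15*q + 36) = (q - 3)*(q + 4)*(q^2 - 6*q + 9) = (q - 3)^2*(q + 4)*(q - 3)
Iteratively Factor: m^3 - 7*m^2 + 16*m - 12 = (m - 2)*(m^2 - 5*m + 6) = (m - 2)^2*(m - 3)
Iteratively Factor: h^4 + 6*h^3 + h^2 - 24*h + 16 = (h - 1)*(h^3 + 7*h^2 + 8*h - 16) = (h - 1)*(h + 4)*(h^2 + 3*h - 4) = (h - 1)*(h + 4)^2*(h - 1)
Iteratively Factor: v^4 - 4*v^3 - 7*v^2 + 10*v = (v)*(v^3 - 4*v^2 - 7*v + 10) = v*(v + 2)*(v^2 - 6*v + 5) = v*(v - 5)*(v + 2)*(v - 1)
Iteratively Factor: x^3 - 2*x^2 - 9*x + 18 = (x - 2)*(x^2 - 9) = (x - 2)*(x + 3)*(x - 3)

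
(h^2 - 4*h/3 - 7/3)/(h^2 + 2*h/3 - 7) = (h + 1)/(h + 3)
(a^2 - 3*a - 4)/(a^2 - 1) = (a - 4)/(a - 1)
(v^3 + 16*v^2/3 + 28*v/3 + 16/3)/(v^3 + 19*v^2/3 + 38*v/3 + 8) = (v + 2)/(v + 3)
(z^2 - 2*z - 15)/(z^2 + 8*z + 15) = (z - 5)/(z + 5)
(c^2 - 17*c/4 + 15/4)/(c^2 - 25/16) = 4*(c - 3)/(4*c + 5)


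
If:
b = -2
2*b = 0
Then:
No Solution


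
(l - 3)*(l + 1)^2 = l^3 - l^2 - 5*l - 3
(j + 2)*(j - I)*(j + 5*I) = j^3 + 2*j^2 + 4*I*j^2 + 5*j + 8*I*j + 10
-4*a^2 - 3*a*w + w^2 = (-4*a + w)*(a + w)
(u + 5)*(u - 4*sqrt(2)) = u^2 - 4*sqrt(2)*u + 5*u - 20*sqrt(2)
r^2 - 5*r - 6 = (r - 6)*(r + 1)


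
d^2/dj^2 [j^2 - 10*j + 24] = 2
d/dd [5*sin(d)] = 5*cos(d)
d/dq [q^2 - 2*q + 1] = 2*q - 2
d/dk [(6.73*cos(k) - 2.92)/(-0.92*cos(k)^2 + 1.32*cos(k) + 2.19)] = (-6.1916*cos(k)^2 + 5.3728*cos(k) - 18.5931)*sin(k)/(0.8464*cos(k)^4 - 2.4288*cos(k)^3 - 2.2872*cos(k)^2 + 5.7816*cos(k) + 4.7961)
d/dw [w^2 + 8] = 2*w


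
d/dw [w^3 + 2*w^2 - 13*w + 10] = 3*w^2 + 4*w - 13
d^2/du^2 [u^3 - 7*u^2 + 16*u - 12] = 6*u - 14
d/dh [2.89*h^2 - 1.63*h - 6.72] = 5.78*h - 1.63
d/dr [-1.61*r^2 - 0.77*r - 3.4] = -3.22*r - 0.77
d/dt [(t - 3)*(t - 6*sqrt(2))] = 2*t - 6*sqrt(2) - 3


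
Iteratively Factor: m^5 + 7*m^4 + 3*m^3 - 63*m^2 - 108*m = (m)*(m^4 + 7*m^3 + 3*m^2 - 63*m - 108) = m*(m + 4)*(m^3 + 3*m^2 - 9*m - 27) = m*(m + 3)*(m + 4)*(m^2 - 9) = m*(m + 3)^2*(m + 4)*(m - 3)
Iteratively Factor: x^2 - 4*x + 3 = (x - 3)*(x - 1)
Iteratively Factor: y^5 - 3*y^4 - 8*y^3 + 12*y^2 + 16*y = (y + 2)*(y^4 - 5*y^3 + 2*y^2 + 8*y) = y*(y + 2)*(y^3 - 5*y^2 + 2*y + 8) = y*(y - 2)*(y + 2)*(y^2 - 3*y - 4) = y*(y - 4)*(y - 2)*(y + 2)*(y + 1)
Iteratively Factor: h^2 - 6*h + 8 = (h - 4)*(h - 2)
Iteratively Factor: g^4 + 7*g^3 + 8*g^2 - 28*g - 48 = (g + 2)*(g^3 + 5*g^2 - 2*g - 24) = (g + 2)*(g + 4)*(g^2 + g - 6) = (g + 2)*(g + 3)*(g + 4)*(g - 2)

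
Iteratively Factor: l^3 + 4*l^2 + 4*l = (l)*(l^2 + 4*l + 4) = l*(l + 2)*(l + 2)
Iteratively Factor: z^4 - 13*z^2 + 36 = (z - 2)*(z^3 + 2*z^2 - 9*z - 18) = (z - 2)*(z + 2)*(z^2 - 9) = (z - 2)*(z + 2)*(z + 3)*(z - 3)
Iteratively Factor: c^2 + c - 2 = (c - 1)*(c + 2)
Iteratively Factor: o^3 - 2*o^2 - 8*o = (o + 2)*(o^2 - 4*o) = (o - 4)*(o + 2)*(o)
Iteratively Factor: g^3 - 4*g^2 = (g)*(g^2 - 4*g) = g^2*(g - 4)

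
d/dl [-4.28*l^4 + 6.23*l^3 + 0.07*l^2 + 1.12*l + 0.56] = -17.12*l^3 + 18.69*l^2 + 0.14*l + 1.12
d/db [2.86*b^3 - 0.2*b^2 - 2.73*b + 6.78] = 8.58*b^2 - 0.4*b - 2.73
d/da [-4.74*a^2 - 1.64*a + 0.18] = -9.48*a - 1.64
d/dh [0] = 0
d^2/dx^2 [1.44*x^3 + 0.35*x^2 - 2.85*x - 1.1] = 8.64*x + 0.7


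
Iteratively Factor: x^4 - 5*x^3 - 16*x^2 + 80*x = (x + 4)*(x^3 - 9*x^2 + 20*x) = (x - 5)*(x + 4)*(x^2 - 4*x) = (x - 5)*(x - 4)*(x + 4)*(x)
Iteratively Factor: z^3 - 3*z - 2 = (z + 1)*(z^2 - z - 2) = (z + 1)^2*(z - 2)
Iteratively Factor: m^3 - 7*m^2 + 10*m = (m - 5)*(m^2 - 2*m) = (m - 5)*(m - 2)*(m)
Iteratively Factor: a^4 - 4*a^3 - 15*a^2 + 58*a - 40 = (a - 2)*(a^3 - 2*a^2 - 19*a + 20) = (a - 2)*(a - 1)*(a^2 - a - 20) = (a - 5)*(a - 2)*(a - 1)*(a + 4)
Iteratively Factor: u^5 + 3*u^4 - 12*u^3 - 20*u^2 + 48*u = (u + 3)*(u^4 - 12*u^2 + 16*u) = (u - 2)*(u + 3)*(u^3 + 2*u^2 - 8*u) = (u - 2)*(u + 3)*(u + 4)*(u^2 - 2*u) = u*(u - 2)*(u + 3)*(u + 4)*(u - 2)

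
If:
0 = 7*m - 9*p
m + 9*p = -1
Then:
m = -1/8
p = -7/72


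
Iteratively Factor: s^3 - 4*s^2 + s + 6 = (s - 2)*(s^2 - 2*s - 3) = (s - 3)*(s - 2)*(s + 1)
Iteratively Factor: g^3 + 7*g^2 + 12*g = (g)*(g^2 + 7*g + 12) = g*(g + 4)*(g + 3)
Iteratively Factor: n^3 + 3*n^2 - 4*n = (n - 1)*(n^2 + 4*n) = n*(n - 1)*(n + 4)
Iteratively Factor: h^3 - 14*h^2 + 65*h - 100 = (h - 5)*(h^2 - 9*h + 20) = (h - 5)^2*(h - 4)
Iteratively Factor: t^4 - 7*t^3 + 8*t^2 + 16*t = (t - 4)*(t^3 - 3*t^2 - 4*t) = (t - 4)*(t + 1)*(t^2 - 4*t) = (t - 4)^2*(t + 1)*(t)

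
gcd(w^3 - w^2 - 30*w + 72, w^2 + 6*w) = w + 6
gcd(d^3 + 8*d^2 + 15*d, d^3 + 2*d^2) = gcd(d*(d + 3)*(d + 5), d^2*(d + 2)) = d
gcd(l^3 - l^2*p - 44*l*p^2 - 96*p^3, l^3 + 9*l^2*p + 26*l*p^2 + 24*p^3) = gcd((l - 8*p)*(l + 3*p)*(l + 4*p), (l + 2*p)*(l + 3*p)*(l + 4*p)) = l^2 + 7*l*p + 12*p^2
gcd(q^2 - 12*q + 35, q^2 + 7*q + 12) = 1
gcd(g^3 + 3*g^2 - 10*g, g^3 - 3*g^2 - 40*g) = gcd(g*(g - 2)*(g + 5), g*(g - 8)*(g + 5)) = g^2 + 5*g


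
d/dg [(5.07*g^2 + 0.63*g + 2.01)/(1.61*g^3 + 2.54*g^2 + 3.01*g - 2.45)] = (-8.1627*g^4 - 2.0286*g^3 + 3.9522*g^2 - 35.0538*g - 7.5936)/(2.5921*g^6 + 8.1788*g^5 + 16.1438*g^4 + 7.4018*g^3 - 3.3859*g^2 - 14.749*g + 6.0025)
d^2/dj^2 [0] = 0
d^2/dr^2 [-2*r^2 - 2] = -4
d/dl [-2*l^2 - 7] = -4*l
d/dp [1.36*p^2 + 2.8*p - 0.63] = 2.72*p + 2.8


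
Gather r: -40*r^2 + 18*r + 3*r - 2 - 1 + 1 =-40*r^2 + 21*r - 2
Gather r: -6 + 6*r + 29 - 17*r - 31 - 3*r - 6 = -14*r - 14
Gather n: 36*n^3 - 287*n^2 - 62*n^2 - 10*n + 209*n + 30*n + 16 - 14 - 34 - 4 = 36*n^3 - 349*n^2 + 229*n - 36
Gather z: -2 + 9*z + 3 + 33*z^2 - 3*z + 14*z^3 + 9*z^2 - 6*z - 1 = 14*z^3 + 42*z^2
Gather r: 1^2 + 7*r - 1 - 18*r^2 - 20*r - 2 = -18*r^2 - 13*r - 2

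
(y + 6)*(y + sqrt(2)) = y^2 + sqrt(2)*y + 6*y + 6*sqrt(2)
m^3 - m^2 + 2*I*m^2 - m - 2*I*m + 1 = (m - 1)*(m + I)^2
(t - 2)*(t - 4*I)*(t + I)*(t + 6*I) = t^4 - 2*t^3 + 3*I*t^3 + 22*t^2 - 6*I*t^2 - 44*t + 24*I*t - 48*I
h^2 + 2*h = h*(h + 2)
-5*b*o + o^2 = o*(-5*b + o)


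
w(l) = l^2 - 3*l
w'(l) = 2*l - 3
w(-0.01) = 0.03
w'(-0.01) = -3.02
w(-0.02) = 0.06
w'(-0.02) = -3.04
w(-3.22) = 20.03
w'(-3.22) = -9.44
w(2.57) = -1.11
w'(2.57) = 2.14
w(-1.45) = 6.45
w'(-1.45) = -5.90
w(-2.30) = 12.19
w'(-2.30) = -7.60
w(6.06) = 18.54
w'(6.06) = 9.12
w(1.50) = -2.25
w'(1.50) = 0.00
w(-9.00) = 108.00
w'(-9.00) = -21.00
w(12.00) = 108.00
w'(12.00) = 21.00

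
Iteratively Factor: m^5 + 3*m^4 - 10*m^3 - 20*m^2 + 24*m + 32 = (m + 4)*(m^4 - m^3 - 6*m^2 + 4*m + 8) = (m + 1)*(m + 4)*(m^3 - 2*m^2 - 4*m + 8) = (m + 1)*(m + 2)*(m + 4)*(m^2 - 4*m + 4) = (m - 2)*(m + 1)*(m + 2)*(m + 4)*(m - 2)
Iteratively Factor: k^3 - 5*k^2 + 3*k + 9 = (k - 3)*(k^2 - 2*k - 3) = (k - 3)*(k + 1)*(k - 3)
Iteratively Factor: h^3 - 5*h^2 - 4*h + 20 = (h - 2)*(h^2 - 3*h - 10) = (h - 5)*(h - 2)*(h + 2)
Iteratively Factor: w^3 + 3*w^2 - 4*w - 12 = (w - 2)*(w^2 + 5*w + 6) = (w - 2)*(w + 2)*(w + 3)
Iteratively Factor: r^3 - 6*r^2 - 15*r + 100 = (r + 4)*(r^2 - 10*r + 25) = (r - 5)*(r + 4)*(r - 5)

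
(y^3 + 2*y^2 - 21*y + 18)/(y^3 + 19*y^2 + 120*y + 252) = (y^2 - 4*y + 3)/(y^2 + 13*y + 42)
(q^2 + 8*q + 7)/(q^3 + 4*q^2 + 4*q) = (q^2 + 8*q + 7)/(q*(q^2 + 4*q + 4))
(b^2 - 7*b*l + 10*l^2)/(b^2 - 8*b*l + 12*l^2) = (b - 5*l)/(b - 6*l)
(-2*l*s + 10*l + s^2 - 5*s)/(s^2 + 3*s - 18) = (-2*l*s + 10*l + s^2 - 5*s)/(s^2 + 3*s - 18)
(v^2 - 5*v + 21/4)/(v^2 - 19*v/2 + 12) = (v - 7/2)/(v - 8)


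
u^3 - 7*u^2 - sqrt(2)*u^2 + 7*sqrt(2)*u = u*(u - 7)*(u - sqrt(2))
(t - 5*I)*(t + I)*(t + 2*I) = t^3 - 2*I*t^2 + 13*t + 10*I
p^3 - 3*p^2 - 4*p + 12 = (p - 3)*(p - 2)*(p + 2)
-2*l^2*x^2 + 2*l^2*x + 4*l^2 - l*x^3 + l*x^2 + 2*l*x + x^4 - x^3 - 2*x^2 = (-2*l + x)*(l + x)*(x - 2)*(x + 1)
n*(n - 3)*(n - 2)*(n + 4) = n^4 - n^3 - 14*n^2 + 24*n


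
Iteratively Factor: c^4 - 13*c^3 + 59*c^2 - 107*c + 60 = (c - 3)*(c^3 - 10*c^2 + 29*c - 20) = (c - 3)*(c - 1)*(c^2 - 9*c + 20) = (c - 4)*(c - 3)*(c - 1)*(c - 5)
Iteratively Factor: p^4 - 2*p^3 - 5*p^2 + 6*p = (p - 1)*(p^3 - p^2 - 6*p) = (p - 3)*(p - 1)*(p^2 + 2*p) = (p - 3)*(p - 1)*(p + 2)*(p)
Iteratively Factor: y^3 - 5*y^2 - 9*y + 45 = (y + 3)*(y^2 - 8*y + 15) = (y - 3)*(y + 3)*(y - 5)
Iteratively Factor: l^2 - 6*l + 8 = (l - 4)*(l - 2)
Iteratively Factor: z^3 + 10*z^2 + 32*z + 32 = (z + 4)*(z^2 + 6*z + 8) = (z + 4)^2*(z + 2)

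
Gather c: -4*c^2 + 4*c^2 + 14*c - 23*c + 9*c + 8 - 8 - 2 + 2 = 0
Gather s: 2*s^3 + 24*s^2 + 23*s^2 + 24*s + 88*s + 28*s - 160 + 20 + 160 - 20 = 2*s^3 + 47*s^2 + 140*s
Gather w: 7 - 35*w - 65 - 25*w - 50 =-60*w - 108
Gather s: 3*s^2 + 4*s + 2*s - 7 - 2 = 3*s^2 + 6*s - 9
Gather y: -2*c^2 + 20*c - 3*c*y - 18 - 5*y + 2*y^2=-2*c^2 + 20*c + 2*y^2 + y*(-3*c - 5) - 18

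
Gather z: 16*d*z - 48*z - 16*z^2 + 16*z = -16*z^2 + z*(16*d - 32)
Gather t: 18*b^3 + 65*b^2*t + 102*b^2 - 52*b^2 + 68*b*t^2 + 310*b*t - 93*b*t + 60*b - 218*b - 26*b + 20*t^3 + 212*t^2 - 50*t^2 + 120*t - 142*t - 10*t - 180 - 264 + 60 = 18*b^3 + 50*b^2 - 184*b + 20*t^3 + t^2*(68*b + 162) + t*(65*b^2 + 217*b - 32) - 384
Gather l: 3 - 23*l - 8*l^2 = -8*l^2 - 23*l + 3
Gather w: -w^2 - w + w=-w^2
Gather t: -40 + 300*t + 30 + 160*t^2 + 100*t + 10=160*t^2 + 400*t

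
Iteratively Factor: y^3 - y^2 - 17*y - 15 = (y - 5)*(y^2 + 4*y + 3) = (y - 5)*(y + 1)*(y + 3)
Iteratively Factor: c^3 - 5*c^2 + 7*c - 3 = (c - 3)*(c^2 - 2*c + 1) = (c - 3)*(c - 1)*(c - 1)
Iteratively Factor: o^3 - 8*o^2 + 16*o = (o - 4)*(o^2 - 4*o) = o*(o - 4)*(o - 4)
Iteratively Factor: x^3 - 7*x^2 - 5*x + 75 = (x - 5)*(x^2 - 2*x - 15) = (x - 5)*(x + 3)*(x - 5)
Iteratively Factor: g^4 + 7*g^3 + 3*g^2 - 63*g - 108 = (g - 3)*(g^3 + 10*g^2 + 33*g + 36) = (g - 3)*(g + 3)*(g^2 + 7*g + 12) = (g - 3)*(g + 3)*(g + 4)*(g + 3)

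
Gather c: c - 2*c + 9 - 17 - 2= -c - 10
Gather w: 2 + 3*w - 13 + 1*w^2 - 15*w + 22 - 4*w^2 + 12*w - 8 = 3 - 3*w^2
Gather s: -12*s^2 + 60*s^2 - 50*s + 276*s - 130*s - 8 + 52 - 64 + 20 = 48*s^2 + 96*s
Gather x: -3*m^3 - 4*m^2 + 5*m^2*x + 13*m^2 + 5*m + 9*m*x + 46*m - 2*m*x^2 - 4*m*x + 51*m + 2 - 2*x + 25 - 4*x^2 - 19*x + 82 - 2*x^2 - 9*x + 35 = -3*m^3 + 9*m^2 + 102*m + x^2*(-2*m - 6) + x*(5*m^2 + 5*m - 30) + 144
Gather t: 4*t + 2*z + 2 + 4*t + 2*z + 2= 8*t + 4*z + 4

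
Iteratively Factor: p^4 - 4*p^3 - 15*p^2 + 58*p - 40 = (p + 4)*(p^3 - 8*p^2 + 17*p - 10) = (p - 1)*(p + 4)*(p^2 - 7*p + 10) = (p - 5)*(p - 1)*(p + 4)*(p - 2)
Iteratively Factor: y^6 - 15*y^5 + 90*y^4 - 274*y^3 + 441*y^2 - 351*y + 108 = (y - 3)*(y^5 - 12*y^4 + 54*y^3 - 112*y^2 + 105*y - 36) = (y - 3)*(y - 1)*(y^4 - 11*y^3 + 43*y^2 - 69*y + 36) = (y - 3)^2*(y - 1)*(y^3 - 8*y^2 + 19*y - 12) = (y - 3)^2*(y - 1)^2*(y^2 - 7*y + 12) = (y - 4)*(y - 3)^2*(y - 1)^2*(y - 3)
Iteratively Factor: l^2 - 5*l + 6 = (l - 2)*(l - 3)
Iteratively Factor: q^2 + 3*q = (q + 3)*(q)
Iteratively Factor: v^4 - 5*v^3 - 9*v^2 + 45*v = (v - 3)*(v^3 - 2*v^2 - 15*v) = (v - 3)*(v + 3)*(v^2 - 5*v) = v*(v - 3)*(v + 3)*(v - 5)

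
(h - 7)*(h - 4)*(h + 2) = h^3 - 9*h^2 + 6*h + 56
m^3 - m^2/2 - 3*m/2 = m*(m - 3/2)*(m + 1)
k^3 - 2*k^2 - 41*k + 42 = (k - 7)*(k - 1)*(k + 6)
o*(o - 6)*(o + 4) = o^3 - 2*o^2 - 24*o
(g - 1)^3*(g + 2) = g^4 - g^3 - 3*g^2 + 5*g - 2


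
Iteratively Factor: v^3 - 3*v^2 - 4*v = (v - 4)*(v^2 + v) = v*(v - 4)*(v + 1)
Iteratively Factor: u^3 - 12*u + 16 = (u + 4)*(u^2 - 4*u + 4) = (u - 2)*(u + 4)*(u - 2)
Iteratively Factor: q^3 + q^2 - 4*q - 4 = (q - 2)*(q^2 + 3*q + 2) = (q - 2)*(q + 2)*(q + 1)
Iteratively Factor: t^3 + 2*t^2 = (t + 2)*(t^2) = t*(t + 2)*(t)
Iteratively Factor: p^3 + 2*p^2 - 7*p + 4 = (p - 1)*(p^2 + 3*p - 4) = (p - 1)*(p + 4)*(p - 1)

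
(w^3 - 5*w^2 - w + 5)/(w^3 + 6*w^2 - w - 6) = (w - 5)/(w + 6)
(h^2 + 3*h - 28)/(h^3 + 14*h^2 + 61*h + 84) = (h - 4)/(h^2 + 7*h + 12)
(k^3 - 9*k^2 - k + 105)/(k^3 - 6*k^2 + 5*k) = (k^2 - 4*k - 21)/(k*(k - 1))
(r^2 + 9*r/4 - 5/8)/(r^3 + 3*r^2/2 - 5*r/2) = (r - 1/4)/(r*(r - 1))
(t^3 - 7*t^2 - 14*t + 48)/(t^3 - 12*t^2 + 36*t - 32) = (t + 3)/(t - 2)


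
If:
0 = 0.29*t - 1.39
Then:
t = 4.79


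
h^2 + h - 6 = (h - 2)*(h + 3)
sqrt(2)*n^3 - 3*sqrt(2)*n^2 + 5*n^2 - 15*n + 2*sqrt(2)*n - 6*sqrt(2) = (n - 3)*(n + 2*sqrt(2))*(sqrt(2)*n + 1)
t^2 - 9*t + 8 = (t - 8)*(t - 1)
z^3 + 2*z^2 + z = z*(z + 1)^2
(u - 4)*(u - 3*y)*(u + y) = u^3 - 2*u^2*y - 4*u^2 - 3*u*y^2 + 8*u*y + 12*y^2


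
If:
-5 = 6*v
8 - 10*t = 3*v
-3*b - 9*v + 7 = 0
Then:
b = 29/6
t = 21/20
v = -5/6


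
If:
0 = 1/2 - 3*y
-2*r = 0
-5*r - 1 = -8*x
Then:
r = 0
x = 1/8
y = 1/6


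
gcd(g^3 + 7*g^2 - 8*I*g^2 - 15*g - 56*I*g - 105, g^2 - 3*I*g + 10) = g - 5*I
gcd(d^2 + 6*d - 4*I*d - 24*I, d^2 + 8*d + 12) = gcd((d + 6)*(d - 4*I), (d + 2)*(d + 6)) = d + 6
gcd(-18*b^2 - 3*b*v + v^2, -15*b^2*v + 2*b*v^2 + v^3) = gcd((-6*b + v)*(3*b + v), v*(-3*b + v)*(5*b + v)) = 1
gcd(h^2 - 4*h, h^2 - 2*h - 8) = h - 4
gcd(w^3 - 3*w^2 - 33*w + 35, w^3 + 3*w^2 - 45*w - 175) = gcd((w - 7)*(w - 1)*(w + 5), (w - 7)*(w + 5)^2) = w^2 - 2*w - 35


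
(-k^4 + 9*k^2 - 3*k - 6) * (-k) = k^5 - 9*k^3 + 3*k^2 + 6*k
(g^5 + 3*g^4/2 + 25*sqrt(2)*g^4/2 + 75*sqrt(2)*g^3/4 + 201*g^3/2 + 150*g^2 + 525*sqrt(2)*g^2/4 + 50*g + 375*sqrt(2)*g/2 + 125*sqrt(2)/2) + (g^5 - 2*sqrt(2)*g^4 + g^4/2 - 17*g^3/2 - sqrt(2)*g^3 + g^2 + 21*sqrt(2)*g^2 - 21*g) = 2*g^5 + 2*g^4 + 21*sqrt(2)*g^4/2 + 71*sqrt(2)*g^3/4 + 92*g^3 + 151*g^2 + 609*sqrt(2)*g^2/4 + 29*g + 375*sqrt(2)*g/2 + 125*sqrt(2)/2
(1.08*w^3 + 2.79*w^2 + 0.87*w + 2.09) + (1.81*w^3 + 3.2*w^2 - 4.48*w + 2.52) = 2.89*w^3 + 5.99*w^2 - 3.61*w + 4.61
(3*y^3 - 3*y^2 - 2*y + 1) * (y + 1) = 3*y^4 - 5*y^2 - y + 1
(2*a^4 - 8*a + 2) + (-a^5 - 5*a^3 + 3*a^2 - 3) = -a^5 + 2*a^4 - 5*a^3 + 3*a^2 - 8*a - 1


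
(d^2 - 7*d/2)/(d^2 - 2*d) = (d - 7/2)/(d - 2)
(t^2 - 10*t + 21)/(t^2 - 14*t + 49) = (t - 3)/(t - 7)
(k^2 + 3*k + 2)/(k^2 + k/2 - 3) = 2*(k + 1)/(2*k - 3)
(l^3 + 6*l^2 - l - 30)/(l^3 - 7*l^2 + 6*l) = (l^3 + 6*l^2 - l - 30)/(l*(l^2 - 7*l + 6))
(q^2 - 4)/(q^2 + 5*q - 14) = (q + 2)/(q + 7)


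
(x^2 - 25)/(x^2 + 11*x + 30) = (x - 5)/(x + 6)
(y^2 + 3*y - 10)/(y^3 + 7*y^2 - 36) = (y + 5)/(y^2 + 9*y + 18)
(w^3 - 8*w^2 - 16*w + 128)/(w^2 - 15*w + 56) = (w^2 - 16)/(w - 7)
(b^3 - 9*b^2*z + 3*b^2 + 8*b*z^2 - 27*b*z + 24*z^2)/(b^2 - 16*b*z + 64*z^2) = (-b^2 + b*z - 3*b + 3*z)/(-b + 8*z)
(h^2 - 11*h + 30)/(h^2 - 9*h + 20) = (h - 6)/(h - 4)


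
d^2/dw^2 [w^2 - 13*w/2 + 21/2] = 2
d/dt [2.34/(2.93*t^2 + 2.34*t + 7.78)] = (-13.7124*t - 5.4756)/(2.93*t^2 + 2.34*t + 7.78)^2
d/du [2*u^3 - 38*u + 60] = 6*u^2 - 38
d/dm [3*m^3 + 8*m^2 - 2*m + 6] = 9*m^2 + 16*m - 2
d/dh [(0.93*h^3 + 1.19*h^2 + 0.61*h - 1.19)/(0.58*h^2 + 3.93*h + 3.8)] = (0.5394*h^4 + 7.3098*h^3 + 14.9249*h^2 + 10.4244*h + 6.9947)/(0.3364*h^4 + 4.5588*h^3 + 19.8529*h^2 + 29.868*h + 14.44)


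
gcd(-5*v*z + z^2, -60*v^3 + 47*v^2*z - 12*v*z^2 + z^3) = -5*v + z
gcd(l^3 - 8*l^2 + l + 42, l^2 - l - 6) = l^2 - l - 6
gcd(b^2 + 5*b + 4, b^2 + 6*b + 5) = b + 1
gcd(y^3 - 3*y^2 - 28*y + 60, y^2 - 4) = y - 2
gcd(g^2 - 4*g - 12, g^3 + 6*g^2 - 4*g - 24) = g + 2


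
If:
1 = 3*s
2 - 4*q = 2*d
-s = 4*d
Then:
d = -1/12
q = 13/24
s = 1/3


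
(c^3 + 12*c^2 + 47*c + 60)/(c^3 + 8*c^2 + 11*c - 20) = (c + 3)/(c - 1)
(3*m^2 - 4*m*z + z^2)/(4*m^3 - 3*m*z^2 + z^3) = (3*m^2 - 4*m*z + z^2)/(4*m^3 - 3*m*z^2 + z^3)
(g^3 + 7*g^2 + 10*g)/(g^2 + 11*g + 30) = g*(g + 2)/(g + 6)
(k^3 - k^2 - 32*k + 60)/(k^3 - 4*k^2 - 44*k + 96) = (k - 5)/(k - 8)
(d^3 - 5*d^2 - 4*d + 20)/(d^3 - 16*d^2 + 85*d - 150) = (d^2 - 4)/(d^2 - 11*d + 30)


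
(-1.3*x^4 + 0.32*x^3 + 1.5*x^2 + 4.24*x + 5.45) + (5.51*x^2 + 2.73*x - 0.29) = -1.3*x^4 + 0.32*x^3 + 7.01*x^2 + 6.97*x + 5.16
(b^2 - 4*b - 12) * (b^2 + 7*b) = b^4 + 3*b^3 - 40*b^2 - 84*b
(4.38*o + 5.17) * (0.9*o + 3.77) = 3.942*o^2 + 21.1656*o + 19.4909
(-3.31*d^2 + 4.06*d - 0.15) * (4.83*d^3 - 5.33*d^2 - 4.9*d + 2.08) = -15.9873*d^5 + 37.2521*d^4 - 6.1453*d^3 - 25.9793*d^2 + 9.1798*d - 0.312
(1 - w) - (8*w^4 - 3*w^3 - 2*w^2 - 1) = -8*w^4 + 3*w^3 + 2*w^2 - w + 2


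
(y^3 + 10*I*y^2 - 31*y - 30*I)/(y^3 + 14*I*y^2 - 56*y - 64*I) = (y^2 + 8*I*y - 15)/(y^2 + 12*I*y - 32)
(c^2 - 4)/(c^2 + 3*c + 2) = (c - 2)/(c + 1)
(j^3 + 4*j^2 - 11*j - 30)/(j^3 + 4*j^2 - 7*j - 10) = (j^2 - j - 6)/(j^2 - j - 2)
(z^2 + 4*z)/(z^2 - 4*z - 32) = z/(z - 8)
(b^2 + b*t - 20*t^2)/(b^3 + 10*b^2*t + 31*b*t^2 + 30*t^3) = (b - 4*t)/(b^2 + 5*b*t + 6*t^2)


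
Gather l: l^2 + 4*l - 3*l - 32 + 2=l^2 + l - 30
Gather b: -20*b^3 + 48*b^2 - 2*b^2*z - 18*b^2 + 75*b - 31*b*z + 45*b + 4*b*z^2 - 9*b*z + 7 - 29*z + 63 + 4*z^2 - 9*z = -20*b^3 + b^2*(30 - 2*z) + b*(4*z^2 - 40*z + 120) + 4*z^2 - 38*z + 70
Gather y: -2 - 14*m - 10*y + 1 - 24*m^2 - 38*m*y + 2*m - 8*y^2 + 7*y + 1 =-24*m^2 - 12*m - 8*y^2 + y*(-38*m - 3)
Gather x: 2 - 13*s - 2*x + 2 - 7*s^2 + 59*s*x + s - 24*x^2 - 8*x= -7*s^2 - 12*s - 24*x^2 + x*(59*s - 10) + 4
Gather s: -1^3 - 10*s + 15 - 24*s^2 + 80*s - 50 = -24*s^2 + 70*s - 36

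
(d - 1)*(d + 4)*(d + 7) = d^3 + 10*d^2 + 17*d - 28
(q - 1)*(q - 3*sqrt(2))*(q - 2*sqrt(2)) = q^3 - 5*sqrt(2)*q^2 - q^2 + 5*sqrt(2)*q + 12*q - 12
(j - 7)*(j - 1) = j^2 - 8*j + 7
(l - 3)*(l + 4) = l^2 + l - 12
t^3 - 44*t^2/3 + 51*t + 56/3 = (t - 8)*(t - 7)*(t + 1/3)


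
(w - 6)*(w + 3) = w^2 - 3*w - 18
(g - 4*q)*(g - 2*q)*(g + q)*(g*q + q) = g^4*q - 5*g^3*q^2 + g^3*q + 2*g^2*q^3 - 5*g^2*q^2 + 8*g*q^4 + 2*g*q^3 + 8*q^4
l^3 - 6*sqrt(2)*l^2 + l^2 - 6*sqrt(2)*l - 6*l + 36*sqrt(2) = (l - 2)*(l + 3)*(l - 6*sqrt(2))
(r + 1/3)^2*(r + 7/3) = r^3 + 3*r^2 + 5*r/3 + 7/27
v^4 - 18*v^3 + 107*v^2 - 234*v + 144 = (v - 8)*(v - 6)*(v - 3)*(v - 1)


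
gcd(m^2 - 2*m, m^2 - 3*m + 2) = m - 2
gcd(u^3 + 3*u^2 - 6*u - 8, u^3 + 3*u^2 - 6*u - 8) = u^3 + 3*u^2 - 6*u - 8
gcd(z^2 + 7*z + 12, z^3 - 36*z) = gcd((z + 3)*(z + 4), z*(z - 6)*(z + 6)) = 1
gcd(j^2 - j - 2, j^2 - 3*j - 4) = j + 1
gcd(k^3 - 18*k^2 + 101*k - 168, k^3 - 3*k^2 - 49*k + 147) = k^2 - 10*k + 21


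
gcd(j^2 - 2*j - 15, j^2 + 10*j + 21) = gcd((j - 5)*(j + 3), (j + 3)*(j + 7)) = j + 3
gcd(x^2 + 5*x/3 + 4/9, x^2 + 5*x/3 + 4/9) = x^2 + 5*x/3 + 4/9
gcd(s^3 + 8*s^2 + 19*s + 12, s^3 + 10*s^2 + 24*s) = s + 4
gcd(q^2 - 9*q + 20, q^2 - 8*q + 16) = q - 4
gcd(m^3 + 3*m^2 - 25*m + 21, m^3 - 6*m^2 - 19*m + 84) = m - 3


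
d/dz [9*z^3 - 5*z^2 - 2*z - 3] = 27*z^2 - 10*z - 2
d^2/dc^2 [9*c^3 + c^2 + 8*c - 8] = 54*c + 2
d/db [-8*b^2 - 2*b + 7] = -16*b - 2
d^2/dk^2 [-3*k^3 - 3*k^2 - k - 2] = -18*k - 6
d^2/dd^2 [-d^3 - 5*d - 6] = -6*d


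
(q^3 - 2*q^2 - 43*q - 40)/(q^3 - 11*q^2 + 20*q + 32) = (q + 5)/(q - 4)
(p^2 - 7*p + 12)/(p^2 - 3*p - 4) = (p - 3)/(p + 1)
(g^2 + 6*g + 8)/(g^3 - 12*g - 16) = (g + 4)/(g^2 - 2*g - 8)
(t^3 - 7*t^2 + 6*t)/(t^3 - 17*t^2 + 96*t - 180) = t*(t - 1)/(t^2 - 11*t + 30)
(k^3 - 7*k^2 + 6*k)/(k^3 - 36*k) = (k - 1)/(k + 6)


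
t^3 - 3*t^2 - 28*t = t*(t - 7)*(t + 4)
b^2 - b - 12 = (b - 4)*(b + 3)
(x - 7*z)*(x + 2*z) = x^2 - 5*x*z - 14*z^2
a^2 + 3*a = a*(a + 3)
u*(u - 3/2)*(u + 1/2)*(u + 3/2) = u^4 + u^3/2 - 9*u^2/4 - 9*u/8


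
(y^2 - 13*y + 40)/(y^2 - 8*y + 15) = (y - 8)/(y - 3)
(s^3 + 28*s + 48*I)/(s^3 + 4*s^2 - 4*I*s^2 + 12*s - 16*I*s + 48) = (s + 4*I)/(s + 4)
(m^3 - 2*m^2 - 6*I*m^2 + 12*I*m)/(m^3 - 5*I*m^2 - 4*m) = (-m^2 + 2*m + 6*I*m - 12*I)/(-m^2 + 5*I*m + 4)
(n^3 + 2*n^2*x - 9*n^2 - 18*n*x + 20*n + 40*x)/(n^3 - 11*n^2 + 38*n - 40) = (n + 2*x)/(n - 2)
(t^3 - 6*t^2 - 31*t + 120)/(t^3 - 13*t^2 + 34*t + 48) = (t^2 + 2*t - 15)/(t^2 - 5*t - 6)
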